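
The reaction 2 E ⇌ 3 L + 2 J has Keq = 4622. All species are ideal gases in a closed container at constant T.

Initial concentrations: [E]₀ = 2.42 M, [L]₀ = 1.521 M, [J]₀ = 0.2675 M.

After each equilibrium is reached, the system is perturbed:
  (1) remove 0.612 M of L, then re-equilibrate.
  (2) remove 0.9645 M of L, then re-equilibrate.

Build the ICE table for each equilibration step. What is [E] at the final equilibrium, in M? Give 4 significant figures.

[E]_eq = 0.2136 M

Q₀ = 0.04299 vs Keq = 4622 ⇒ Q<K, forward
Step 1:
                  E         L         J
  init         2.42     1.521    0.2675
  Δ          -2.076     3.114     2.076
  eq          0.344     4.635     2.344
  solve Keq expr → x = 1.038; check Q = 4622
Then remove 0.612 M of L.
Step 2:
                  E         L         J
  init        0.344     4.023     2.344
  Δ        -0.05149   0.07723   0.05149
  eq         0.2925       4.1     2.395
  solve Keq expr → x = 0.02574; check Q = 4622
Then remove 0.9645 M of L.
Step 3:
                  E         L         J
  init       0.2925     3.136     2.395
  Δ        -0.07888    0.1183   0.07888
  eq         0.2136     3.254     2.474
  solve Keq expr → x = 0.03944; check Q = 4622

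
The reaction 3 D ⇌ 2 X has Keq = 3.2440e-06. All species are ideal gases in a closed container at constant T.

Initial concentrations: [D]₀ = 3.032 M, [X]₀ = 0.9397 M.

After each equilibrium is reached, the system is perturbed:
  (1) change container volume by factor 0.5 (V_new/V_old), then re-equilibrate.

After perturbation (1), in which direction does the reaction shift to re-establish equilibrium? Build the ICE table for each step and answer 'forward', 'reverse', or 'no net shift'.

Direction: forward

Q₀ = 0.03168 vs Keq = 3.2440e-06 ⇒ Q>K, reverse
Step 1:
                    D           X
  Initial       3.032      0.9397
  Change        1.384      -0.923
  Equil         4.416     0.01672
  solve Keq expr → x = -0.4615; check Q = 3.2440e-06
Then change container volume by factor 0.5 (V_new/V_old).
Step 2:
                    D           X
  Initial       8.833     0.03343
  Change     -0.02053     0.01368
  Equil         8.812     0.04712
  solve Keq expr → x = 0.006842; check Q = 3.2440e-06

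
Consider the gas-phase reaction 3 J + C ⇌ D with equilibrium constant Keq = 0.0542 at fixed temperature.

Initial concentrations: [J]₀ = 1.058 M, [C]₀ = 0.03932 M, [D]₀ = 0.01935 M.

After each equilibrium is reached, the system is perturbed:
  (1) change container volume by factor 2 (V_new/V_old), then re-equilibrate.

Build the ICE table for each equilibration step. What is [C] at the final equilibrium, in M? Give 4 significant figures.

Q₀ = 0.4155 vs Keq = 0.0542 ⇒ Q>K, reverse
Step 1:
                   J          C          D
  Initial      1.058    0.03932    0.01935
  Change     0.04608    0.01536   -0.01536
  Equil        1.104    0.05468   0.003989
  solve Keq expr → x = -0.01536; check Q = 0.0542
Then change container volume by factor 2 (V_new/V_old).
Step 2:
                   J          C          D
  Initial      0.552    0.02734   0.001994
  Change    0.005166   0.001722  -0.001722
  Equil       0.5572    0.02906 2.7251e-04
  solve Keq expr → x = -0.001722; check Q = 0.0542

[C]_eq = 0.02906 M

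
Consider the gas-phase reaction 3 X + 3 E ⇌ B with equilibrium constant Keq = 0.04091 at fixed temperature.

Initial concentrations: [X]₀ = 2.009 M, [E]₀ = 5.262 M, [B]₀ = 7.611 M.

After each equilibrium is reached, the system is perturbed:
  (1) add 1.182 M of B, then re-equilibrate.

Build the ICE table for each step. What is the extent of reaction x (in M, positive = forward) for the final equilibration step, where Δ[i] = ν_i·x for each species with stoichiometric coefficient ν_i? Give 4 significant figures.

Q₀ = 0.006442 vs Keq = 0.04091 ⇒ Q<K, forward
Step 1:
                  X         E         B
  init        2.009     5.262     7.611
  Δ         -0.7347   -0.7347    0.2449
  eq          1.274     4.527     7.856
  solve Keq expr → x = 0.2449; check Q = 0.04091
Then add 1.182 M of B.
Step 2:
                  X         E         B
  init        1.274     4.527     9.038
  Δ         0.04659   0.04659  -0.01553
  eq          1.321     4.574     9.022
  solve Keq expr → x = -0.01553; check Q = 0.04091

x = -0.01553 M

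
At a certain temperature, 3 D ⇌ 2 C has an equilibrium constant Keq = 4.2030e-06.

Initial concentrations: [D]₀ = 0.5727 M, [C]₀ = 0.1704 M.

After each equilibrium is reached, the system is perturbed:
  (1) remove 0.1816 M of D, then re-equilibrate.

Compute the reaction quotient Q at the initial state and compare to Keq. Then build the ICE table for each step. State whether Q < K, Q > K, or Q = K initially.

Q₀ = 0.1546 vs Keq = 4.2030e-06 ⇒ Q>K, reverse
Step 1:
                   D          C
  Initial     0.5727     0.1704
  Change      0.2533    -0.1689
  Equil        0.826   0.001539
  solve Keq expr → x = -0.08443; check Q = 4.2030e-06
Then remove 0.1816 M of D.
Step 2:
                   D          C
  Initial     0.6444   0.001539
  Change  7.1515e-04 -4.7677e-04
  Equil       0.6451   0.001062
  solve Keq expr → x = -2.3838e-04; check Q = 4.2030e-06

Q₀ = 0.1546; Q > K (proceeds reverse)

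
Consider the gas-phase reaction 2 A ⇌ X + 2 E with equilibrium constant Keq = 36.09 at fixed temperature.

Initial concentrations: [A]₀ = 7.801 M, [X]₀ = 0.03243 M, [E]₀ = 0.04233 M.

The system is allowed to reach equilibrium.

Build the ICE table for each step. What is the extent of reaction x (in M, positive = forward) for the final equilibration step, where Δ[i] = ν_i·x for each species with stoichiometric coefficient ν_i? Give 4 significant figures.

x = 3.017 M

Q₀ = 9.5487e-07 vs Keq = 36.09 ⇒ Q<K, forward
Step 1:
                  A         X         E
  Initial     7.801   0.03243   0.04233
  Change     -6.035     3.017     6.035
  Equil       1.766      3.05     6.077
  solve Keq expr → x = 3.017; check Q = 36.09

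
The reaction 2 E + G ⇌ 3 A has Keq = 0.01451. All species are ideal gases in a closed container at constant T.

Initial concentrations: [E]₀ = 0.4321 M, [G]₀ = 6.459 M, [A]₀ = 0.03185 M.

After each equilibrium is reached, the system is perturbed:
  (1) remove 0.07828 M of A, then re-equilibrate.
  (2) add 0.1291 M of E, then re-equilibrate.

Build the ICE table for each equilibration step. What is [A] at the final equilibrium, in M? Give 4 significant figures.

[A]_eq = 0.2346 M

Q₀ = 2.6791e-05 vs Keq = 0.01451 ⇒ Q<K, forward
Step 1:
                   E          G          A
  init        0.4321      6.459    0.03185
  Δ          -0.1182    -0.0591     0.1773
  eq          0.3139        6.4     0.2092
  solve Keq expr → x = 0.0591; check Q = 0.01451
Then remove 0.07828 M of A.
Step 2:
                   E          G          A
  init        0.3139        6.4     0.1309
  Δ         -0.03996   -0.01998    0.05993
  eq          0.2739       6.38     0.1908
  solve Keq expr → x = 0.01998; check Q = 0.01451
Then add 0.1291 M of E.
Step 3:
                   E          G          A
  init         0.403       6.38     0.1908
  Δ         -0.02918   -0.01459    0.04378
  eq          0.3739      6.365     0.2346
  solve Keq expr → x = 0.01459; check Q = 0.01451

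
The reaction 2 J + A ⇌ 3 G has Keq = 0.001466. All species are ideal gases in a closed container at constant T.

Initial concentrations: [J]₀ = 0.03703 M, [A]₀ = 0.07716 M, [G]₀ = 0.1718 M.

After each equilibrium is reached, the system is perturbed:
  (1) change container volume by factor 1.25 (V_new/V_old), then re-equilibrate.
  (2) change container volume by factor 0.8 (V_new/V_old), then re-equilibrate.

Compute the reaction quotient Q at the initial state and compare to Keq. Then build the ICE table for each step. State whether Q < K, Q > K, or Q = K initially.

Q₀ = 47.93; Q > K (proceeds reverse)

Q₀ = 47.93 vs Keq = 0.001466 ⇒ Q>K, reverse
Step 1:
                  J         A         G
  I         0.03703   0.07716    0.1718
  C          0.1042   0.05208   -0.1562
  E          0.1412    0.1292   0.01557
  solve Keq expr → x = -0.05208; check Q = 0.001466
Then change container volume by factor 1.25 (V_new/V_old).
Step 2:
                  J         A         G
  I          0.1129    0.1034   0.01246
  C               0         0         0
  E          0.1129    0.1034   0.01246
  solve Keq expr → x = 0; check Q = 0.001466
Then change container volume by factor 0.8 (V_new/V_old).
Step 3:
                  J         A         G
  I          0.1412    0.1292   0.01557
  C               0         0         0
  E          0.1412    0.1292   0.01557
  solve Keq expr → x = 0; check Q = 0.001466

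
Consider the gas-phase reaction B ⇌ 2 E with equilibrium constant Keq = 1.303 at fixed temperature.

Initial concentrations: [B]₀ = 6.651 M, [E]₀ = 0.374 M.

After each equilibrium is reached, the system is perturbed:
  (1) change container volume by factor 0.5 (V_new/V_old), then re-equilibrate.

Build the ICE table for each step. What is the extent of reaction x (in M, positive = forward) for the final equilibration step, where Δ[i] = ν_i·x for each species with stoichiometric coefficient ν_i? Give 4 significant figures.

x = -0.7228 M

Q₀ = 0.02103 vs Keq = 1.303 ⇒ Q<K, forward
Step 1:
                   B          E
  init         6.651      0.374
  Δ           -1.151      2.303
  eq             5.5      2.677
  solve Keq expr → x = 1.151; check Q = 1.303
Then change container volume by factor 0.5 (V_new/V_old).
Step 2:
                   B          E
  init            11      5.354
  Δ           0.7228     -1.446
  eq           11.72      3.908
  solve Keq expr → x = -0.7228; check Q = 1.303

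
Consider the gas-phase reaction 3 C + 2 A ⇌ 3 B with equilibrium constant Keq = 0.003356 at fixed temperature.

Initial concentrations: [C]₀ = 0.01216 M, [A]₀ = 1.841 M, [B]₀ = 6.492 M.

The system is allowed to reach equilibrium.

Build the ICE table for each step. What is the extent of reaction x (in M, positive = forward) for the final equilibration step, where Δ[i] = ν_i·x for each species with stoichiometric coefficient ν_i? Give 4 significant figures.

Q₀ = 4.4898e+07 vs Keq = 0.003356 ⇒ Q>K, reverse
Step 1:
                    C           A           B
  Initial     0.01216       1.841       6.492
  Change        4.537       3.024      -4.537
  Equil         4.549       4.865       1.955
  solve Keq expr → x = -1.512; check Q = 0.003356

x = -1.512 M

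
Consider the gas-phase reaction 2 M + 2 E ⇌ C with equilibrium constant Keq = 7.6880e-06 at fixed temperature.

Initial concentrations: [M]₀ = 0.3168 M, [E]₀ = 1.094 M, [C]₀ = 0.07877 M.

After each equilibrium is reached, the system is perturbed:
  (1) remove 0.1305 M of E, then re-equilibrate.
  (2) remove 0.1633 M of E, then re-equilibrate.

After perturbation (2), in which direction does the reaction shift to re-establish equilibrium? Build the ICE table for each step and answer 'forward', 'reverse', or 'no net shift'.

Q₀ = 0.6558 vs Keq = 7.6880e-06 ⇒ Q>K, reverse
Step 1:
                  M         E         C
  init       0.3168     1.094   0.07877
  Δ          0.1575    0.1575  -0.07877
  eq         0.4743     1.252 2.7094e-06
  solve Keq expr → x = -0.07877; check Q = 7.6880e-06
Then remove 0.1305 M of E.
Step 2:
                  M         E         C
  init       0.4743     1.121 2.7094e-06
  Δ       1.0711e-06 1.0711e-06 -5.3555e-07
  eq         0.4743     1.121 2.1738e-06
  solve Keq expr → x = -5.3555e-07; check Q = 7.6880e-06
Then remove 0.1633 M of E.
Step 3:
                  M         E         C
  init       0.4743    0.9577 2.1738e-06
  Δ       1.1744e-06 1.1744e-06 -5.8718e-07
  eq         0.4743    0.9577 1.5866e-06
  solve Keq expr → x = -5.8718e-07; check Q = 7.6880e-06

Direction: reverse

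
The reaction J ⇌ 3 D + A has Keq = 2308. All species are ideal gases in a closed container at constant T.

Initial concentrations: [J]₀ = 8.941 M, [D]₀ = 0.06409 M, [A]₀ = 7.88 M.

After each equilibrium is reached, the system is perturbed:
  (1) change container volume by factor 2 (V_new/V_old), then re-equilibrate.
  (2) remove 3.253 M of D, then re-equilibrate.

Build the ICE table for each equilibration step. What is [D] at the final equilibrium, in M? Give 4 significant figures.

[D]_eq = 6.967 M

Q₀ = 2.3201e-04 vs Keq = 2308 ⇒ Q<K, forward
Step 1:
                    J           D           A
  Initial       8.941     0.06409        7.88
  Change       -3.441       10.32       3.441
  Equil           5.5       10.39       11.32
  solve Keq expr → x = 3.441; check Q = 2308
Then change container volume by factor 2 (V_new/V_old).
Step 2:
                    J           D           A
  Initial        2.75       5.194       5.661
  Change       -1.053        3.16       1.053
  Equil         1.696       8.354       6.714
  solve Keq expr → x = 1.053; check Q = 2308
Then remove 3.253 M of D.
Step 3:
                    J           D           A
  Initial       1.696       5.101       6.714
  Change      -0.6217       1.865      0.6217
  Equil         1.075       6.967       7.336
  solve Keq expr → x = 0.6217; check Q = 2308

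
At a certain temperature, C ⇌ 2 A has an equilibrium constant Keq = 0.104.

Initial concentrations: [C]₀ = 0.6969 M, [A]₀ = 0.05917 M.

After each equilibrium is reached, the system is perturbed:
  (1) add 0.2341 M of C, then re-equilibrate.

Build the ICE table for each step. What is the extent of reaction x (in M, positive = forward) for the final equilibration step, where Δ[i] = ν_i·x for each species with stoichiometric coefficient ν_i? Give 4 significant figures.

Q₀ = 0.005024 vs Keq = 0.104 ⇒ Q<K, forward
Step 1:
                  C         A
  init       0.6969   0.05917
  Δ        -0.09546    0.1909
  eq         0.6014    0.2501
  solve Keq expr → x = 0.09546; check Q = 0.104
Then add 0.2341 M of C.
Step 2:
                  C         A
  init       0.8355    0.2501
  Δ        -0.02052   0.04104
  eq          0.815    0.2911
  solve Keq expr → x = 0.02052; check Q = 0.104

x = 0.02052 M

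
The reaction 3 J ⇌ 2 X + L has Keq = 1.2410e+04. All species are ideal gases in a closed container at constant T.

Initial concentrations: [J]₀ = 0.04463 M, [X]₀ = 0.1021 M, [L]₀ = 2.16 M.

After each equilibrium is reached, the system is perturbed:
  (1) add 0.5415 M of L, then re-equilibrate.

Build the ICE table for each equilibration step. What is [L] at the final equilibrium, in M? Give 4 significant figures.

[L]_eq = 2.711 M

Q₀ = 253.3 vs Keq = 1.2410e+04 ⇒ Q<K, forward
Step 1:
                   J          X          L
  I          0.04463     0.1021       2.16
  C         -0.03083    0.02055    0.01028
  E           0.0138     0.1227       2.17
  solve Keq expr → x = 0.01028; check Q = 1.2410e+04
Then add 0.5415 M of L.
Step 2:
                   J          X          L
  I           0.0138     0.1227      2.712
  C         0.001009 -6.7266e-04 -3.3633e-04
  E          0.01481      0.122      2.711
  solve Keq expr → x = -3.3633e-04; check Q = 1.2410e+04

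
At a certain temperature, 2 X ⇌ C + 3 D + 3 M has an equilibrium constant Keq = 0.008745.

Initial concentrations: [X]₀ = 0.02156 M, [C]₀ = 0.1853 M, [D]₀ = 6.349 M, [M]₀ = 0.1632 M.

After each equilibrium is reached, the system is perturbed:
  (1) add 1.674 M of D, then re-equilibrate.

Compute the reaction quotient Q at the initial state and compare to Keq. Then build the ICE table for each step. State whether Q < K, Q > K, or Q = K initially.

Q₀ = 443.5 vs Keq = 0.008745 ⇒ Q>K, reverse
Step 1:
                    X           C           D           M
  Initial     0.02156      0.1853       6.349      0.1632
  Change      0.09833    -0.04917     -0.1475     -0.1475
  Equil        0.1199      0.1361       6.202      0.0157
  solve Keq expr → x = -0.04917; check Q = 0.008745
Then add 1.674 M of D.
Step 2:
                    X           C           D           M
  Initial      0.1199      0.1361       7.876      0.0157
  Change     0.002104   -0.001052   -0.003156   -0.003156
  Equil         0.122      0.1351       7.872     0.01255
  solve Keq expr → x = -0.001052; check Q = 0.008745

Q₀ = 443.5; Q > K (proceeds reverse)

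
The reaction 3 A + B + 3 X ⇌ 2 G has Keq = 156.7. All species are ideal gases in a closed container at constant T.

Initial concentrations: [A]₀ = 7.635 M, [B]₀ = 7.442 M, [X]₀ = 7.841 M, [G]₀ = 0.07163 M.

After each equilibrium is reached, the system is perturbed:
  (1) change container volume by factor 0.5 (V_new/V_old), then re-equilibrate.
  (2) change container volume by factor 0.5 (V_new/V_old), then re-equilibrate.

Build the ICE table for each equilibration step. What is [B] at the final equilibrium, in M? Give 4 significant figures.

Q₀ = 3.2134e-09 vs Keq = 156.7 ⇒ Q<K, forward
Step 1:
                   A          B          X          G
  Initial      7.635      7.442      7.841    0.07163
  Change      -7.172     -2.391     -7.172      4.781
  Equil       0.4631      5.051     0.6691      4.853
  solve Keq expr → x = 2.391; check Q = 156.7
Then change container volume by factor 0.5 (V_new/V_old).
Step 2:
                   A          B          X          G
  Initial     0.9262       10.1      1.338      9.706
  Change     -0.4665    -0.1555    -0.4665      0.311
  Equil       0.4597      9.947     0.8717      10.02
  solve Keq expr → x = 0.1555; check Q = 156.7
Then change container volume by factor 0.5 (V_new/V_old).
Step 3:
                   A          B          X          G
  Initial     0.9195      19.89      1.743      20.03
  Change     -0.5058    -0.1686    -0.5058     0.3372
  Equil       0.4137      19.73      1.238      20.37
  solve Keq expr → x = 0.1686; check Q = 156.7

[B]_eq = 19.73 M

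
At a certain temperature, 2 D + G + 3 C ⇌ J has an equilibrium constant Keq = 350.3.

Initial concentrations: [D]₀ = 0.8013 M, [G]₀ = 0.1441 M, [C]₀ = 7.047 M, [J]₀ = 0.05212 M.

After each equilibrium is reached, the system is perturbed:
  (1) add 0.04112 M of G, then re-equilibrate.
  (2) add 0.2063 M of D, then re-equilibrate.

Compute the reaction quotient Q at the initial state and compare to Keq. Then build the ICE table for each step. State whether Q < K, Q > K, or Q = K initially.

Q₀ = 0.00161 vs Keq = 350.3 ⇒ Q<K, forward
Step 1:
                   D          G          C          J
  init        0.8013     0.1441      7.047    0.05212
  Δ          -0.2882    -0.1441    -0.4323     0.1441
  eq          0.5131 7.3506e-06      6.615     0.1962
  solve Keq expr → x = 0.1441; check Q = 350.3
Then add 0.04112 M of G.
Step 2:
                   D          G          C          J
  init        0.5131    0.04113      6.615     0.1962
  Δ         -0.08223   -0.04111    -0.1233    0.04111
  eq          0.4309 1.3340e-05      6.491     0.2373
  solve Keq expr → x = 0.04111; check Q = 350.3
Then add 0.2063 M of D.
Step 3:
                   D          G          C          J
  init        0.6372 1.3340e-05      6.491     0.2373
  Δ       -1.4479e-05 -7.2394e-06 -2.1718e-05 7.2394e-06
  eq          0.6372 6.1010e-06      6.491     0.2373
  solve Keq expr → x = 7.2394e-06; check Q = 350.3

Q₀ = 0.00161; Q < K (proceeds forward)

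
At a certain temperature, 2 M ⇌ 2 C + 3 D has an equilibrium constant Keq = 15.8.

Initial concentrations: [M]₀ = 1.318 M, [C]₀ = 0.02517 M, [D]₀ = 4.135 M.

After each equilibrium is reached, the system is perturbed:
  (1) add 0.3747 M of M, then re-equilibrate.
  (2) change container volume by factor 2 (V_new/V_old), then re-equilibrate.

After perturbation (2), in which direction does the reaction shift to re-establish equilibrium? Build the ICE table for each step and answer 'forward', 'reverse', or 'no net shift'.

Direction: forward

Q₀ = 0.02578 vs Keq = 15.8 ⇒ Q<K, forward
Step 1:
                    M           C           D
  Initial       1.318     0.02517       4.135
  Change      -0.3546      0.3546       0.532
  Equil        0.9634      0.3798       4.667
  solve Keq expr → x = 0.1773; check Q = 15.8
Then add 0.3747 M of M.
Step 2:
                    M           C           D
  Initial       1.338      0.3798       4.667
  Change     -0.09103     0.09103      0.1365
  Equil         1.247      0.4708       4.803
  solve Keq expr → x = 0.04551; check Q = 15.8
Then change container volume by factor 2 (V_new/V_old).
Step 3:
                    M           C           D
  Initial      0.6235      0.2354       2.402
  Change      -0.1748      0.1748      0.2622
  Equil        0.4487      0.4102       2.664
  solve Keq expr → x = 0.0874; check Q = 15.8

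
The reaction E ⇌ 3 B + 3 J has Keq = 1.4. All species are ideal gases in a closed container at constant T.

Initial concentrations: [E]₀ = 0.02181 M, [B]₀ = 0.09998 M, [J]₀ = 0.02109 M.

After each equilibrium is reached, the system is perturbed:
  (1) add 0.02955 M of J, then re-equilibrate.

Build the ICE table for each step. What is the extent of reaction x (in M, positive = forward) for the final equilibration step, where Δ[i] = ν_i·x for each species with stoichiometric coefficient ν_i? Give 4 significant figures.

x = -2.9586e-06 M

Q₀ = 4.2985e-07 vs Keq = 1.4 ⇒ Q<K, forward
Step 1:
                    E           B           J
  I           0.02181     0.09998     0.02109
  C          -0.02181     0.06542     0.06542
  E        2.0930e-06      0.1654     0.08651
  solve Keq expr → x = 0.02181; check Q = 1.4
Then add 0.02955 M of J.
Step 2:
                    E           B           J
  I        2.0930e-06      0.1654      0.1161
  C        2.9586e-06 -8.8758e-06 -8.8758e-06
  E        5.0516e-06      0.1654      0.1161
  solve Keq expr → x = -2.9586e-06; check Q = 1.4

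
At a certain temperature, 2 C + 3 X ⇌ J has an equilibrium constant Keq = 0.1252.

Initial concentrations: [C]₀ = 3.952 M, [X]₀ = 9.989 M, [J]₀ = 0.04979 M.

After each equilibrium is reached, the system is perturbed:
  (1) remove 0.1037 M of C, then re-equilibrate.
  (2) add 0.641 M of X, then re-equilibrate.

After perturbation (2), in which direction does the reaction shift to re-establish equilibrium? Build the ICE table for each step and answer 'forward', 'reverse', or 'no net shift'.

Q₀ = 3.1985e-06 vs Keq = 0.1252 ⇒ Q<K, forward
Step 1:
                    C           X           J
  init          3.952       9.989     0.04979
  Δ            -3.569      -5.353       1.784
  eq           0.3834       4.636       1.834
  solve Keq expr → x = 1.784; check Q = 0.1252
Then remove 0.1037 M of C.
Step 2:
                    C           X           J
  init         0.2797       4.636       1.834
  Δ           0.08428      0.1264    -0.04214
  eq            0.364       4.763       1.792
  solve Keq expr → x = -0.04214; check Q = 0.1252
Then add 0.641 M of X.
Step 3:
                    C           X           J
  init          0.364       5.404       1.792
  Δ          -0.05366    -0.08048     0.02683
  eq           0.3103       5.323       1.819
  solve Keq expr → x = 0.02683; check Q = 0.1252

Direction: forward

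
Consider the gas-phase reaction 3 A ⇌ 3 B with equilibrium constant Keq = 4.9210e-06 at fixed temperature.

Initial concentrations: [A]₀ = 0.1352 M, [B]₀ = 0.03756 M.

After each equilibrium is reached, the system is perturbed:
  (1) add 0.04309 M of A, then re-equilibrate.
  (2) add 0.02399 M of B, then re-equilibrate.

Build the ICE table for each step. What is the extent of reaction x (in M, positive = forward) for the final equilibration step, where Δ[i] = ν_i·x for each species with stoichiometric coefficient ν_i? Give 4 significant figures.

Q₀ = 0.02144 vs Keq = 4.9210e-06 ⇒ Q>K, reverse
Step 1:
                   A          B
  I           0.1352    0.03756
  C          0.03467   -0.03467
  E           0.1699   0.002889
  solve Keq expr → x = -0.01156; check Q = 4.9210e-06
Then add 0.04309 M of A.
Step 2:
                   A          B
  I            0.213   0.002889
  C       -7.2067e-04 7.2067e-04
  E           0.2122    0.00361
  solve Keq expr → x = 2.4022e-04; check Q = 4.9210e-06
Then add 0.02399 M of B.
Step 3:
                   A          B
  I           0.2122     0.0276
  C          0.02359   -0.02359
  E           0.2358   0.004011
  solve Keq expr → x = -0.007863; check Q = 4.9210e-06

x = -0.007863 M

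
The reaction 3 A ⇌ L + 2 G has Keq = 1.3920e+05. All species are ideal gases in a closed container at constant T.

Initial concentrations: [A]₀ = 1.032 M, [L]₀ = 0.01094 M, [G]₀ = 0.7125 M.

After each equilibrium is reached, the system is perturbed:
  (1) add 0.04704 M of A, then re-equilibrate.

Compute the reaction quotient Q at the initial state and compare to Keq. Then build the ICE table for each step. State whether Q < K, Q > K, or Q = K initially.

Q₀ = 0.005053; Q < K (proceeds forward)

Q₀ = 0.005053 vs Keq = 1.3920e+05 ⇒ Q<K, forward
Step 1:
                   A          L          G
  Initial      1.032    0.01094     0.7125
  Change      -1.015     0.3384     0.6767
  Equil      0.01692     0.3493      1.389
  solve Keq expr → x = 0.3384; check Q = 1.3920e+05
Then add 0.04704 M of A.
Step 2:
                   A          L          G
  Initial    0.06396     0.3493      1.389
  Change    -0.04654    0.01551    0.03103
  Equil      0.01742     0.3648       1.42
  solve Keq expr → x = 0.01551; check Q = 1.3920e+05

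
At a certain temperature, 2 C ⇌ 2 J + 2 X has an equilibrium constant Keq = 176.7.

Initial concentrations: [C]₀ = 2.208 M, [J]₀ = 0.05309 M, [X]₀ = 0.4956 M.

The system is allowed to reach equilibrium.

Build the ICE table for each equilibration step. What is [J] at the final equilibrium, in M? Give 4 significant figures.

Q₀ = 1.4200e-04 vs Keq = 176.7 ⇒ Q<K, forward
Step 1:
                  C         J         X
  init        2.208   0.05309    0.4956
  Δ          -1.867     1.867     1.867
  eq         0.3412      1.92     2.362
  solve Keq expr → x = 0.9334; check Q = 176.7

[J]_eq = 1.92 M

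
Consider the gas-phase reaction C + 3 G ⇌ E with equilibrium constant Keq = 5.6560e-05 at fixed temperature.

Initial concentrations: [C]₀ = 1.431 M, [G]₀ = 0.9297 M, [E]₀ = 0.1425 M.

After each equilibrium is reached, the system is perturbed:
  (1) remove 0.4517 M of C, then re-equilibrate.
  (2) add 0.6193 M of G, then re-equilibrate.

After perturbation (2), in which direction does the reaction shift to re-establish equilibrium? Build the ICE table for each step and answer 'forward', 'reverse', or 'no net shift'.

Direction: forward

Q₀ = 0.1239 vs Keq = 5.6560e-05 ⇒ Q>K, reverse
Step 1:
                    C           G           E
  init          1.431      0.9297      0.1425
  Δ            0.1423      0.4268     -0.1423
  eq            1.573       1.357  2.2213e-04
  solve Keq expr → x = -0.1423; check Q = 5.6560e-05
Then remove 0.4517 M of C.
Step 2:
                    C           G           E
  init          1.122       1.357  2.2213e-04
  Δ        6.3699e-05  1.9110e-04 -6.3699e-05
  eq            1.122       1.357  1.5843e-04
  solve Keq expr → x = -6.3699e-05; check Q = 5.6560e-05
Then add 0.6193 M of G.
Step 3:
                    C           G           E
  init          1.122       1.976  1.5843e-04
  Δ       -3.3018e-04 -9.9053e-04  3.3018e-04
  eq            1.121       1.975  4.8861e-04
  solve Keq expr → x = 3.3018e-04; check Q = 5.6560e-05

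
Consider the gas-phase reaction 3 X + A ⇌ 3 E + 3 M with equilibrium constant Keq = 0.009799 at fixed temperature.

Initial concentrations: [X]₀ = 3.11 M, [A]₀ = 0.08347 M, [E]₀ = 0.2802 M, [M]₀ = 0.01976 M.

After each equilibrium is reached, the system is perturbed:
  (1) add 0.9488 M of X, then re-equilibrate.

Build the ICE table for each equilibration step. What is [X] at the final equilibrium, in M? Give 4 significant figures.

[X]_eq = 3.821 M

Q₀ = 6.7601e-08 vs Keq = 0.009799 ⇒ Q<K, forward
Step 1:
                   X          A          E          M
  init          3.11    0.08347     0.2802    0.01976
  Δ          -0.2259    -0.0753     0.2259     0.2259
  eq           2.884   0.008174     0.5061     0.2456
  solve Keq expr → x = 0.0753; check Q = 0.009799
Then add 0.9488 M of X.
Step 2:
                   X          A          E          M
  init         3.833   0.008174     0.5061     0.2456
  Δ         -0.01157  -0.003856    0.01157    0.01157
  eq           3.821   0.004317     0.5177     0.2572
  solve Keq expr → x = 0.003856; check Q = 0.009799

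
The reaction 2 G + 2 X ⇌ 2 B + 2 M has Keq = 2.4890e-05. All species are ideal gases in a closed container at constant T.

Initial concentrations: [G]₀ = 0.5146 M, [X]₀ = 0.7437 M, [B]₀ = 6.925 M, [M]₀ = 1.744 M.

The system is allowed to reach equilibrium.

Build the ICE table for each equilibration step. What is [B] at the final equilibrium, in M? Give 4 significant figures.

[B]_eq = 5.186 M

Q₀ = 995.9 vs Keq = 2.4890e-05 ⇒ Q>K, reverse
Step 1:
                  G         X         B         M
  I          0.5146    0.7437     6.925     1.744
  C           1.739     1.739    -1.739    -1.739
  E           2.253     2.482     5.186   0.00538
  solve Keq expr → x = -0.8693; check Q = 2.4890e-05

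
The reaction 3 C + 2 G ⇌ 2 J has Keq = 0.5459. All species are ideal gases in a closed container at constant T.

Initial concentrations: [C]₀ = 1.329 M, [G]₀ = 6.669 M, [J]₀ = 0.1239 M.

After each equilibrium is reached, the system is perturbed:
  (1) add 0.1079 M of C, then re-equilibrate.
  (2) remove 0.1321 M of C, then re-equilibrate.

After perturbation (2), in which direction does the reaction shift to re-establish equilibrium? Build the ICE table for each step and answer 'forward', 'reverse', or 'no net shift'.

Q₀ = 1.4704e-04 vs Keq = 0.5459 ⇒ Q<K, forward
Step 1:
                   C          G          J
  init         1.329      6.669     0.1239
  Δ            -1.01    -0.6735     0.6735
  eq          0.3188      5.996     0.7974
  solve Keq expr → x = 0.3367; check Q = 0.5459
Then add 0.1079 M of C.
Step 2:
                   C          G          J
  init        0.4267      5.996     0.7974
  Δ         -0.08988   -0.05992    0.05992
  eq          0.3368      5.936     0.8573
  solve Keq expr → x = 0.02996; check Q = 0.5459
Then remove 0.1321 M of C.
Step 3:
                   C          G          J
  init        0.2047      5.936     0.8573
  Δ             0.11    0.07334   -0.07334
  eq          0.3147      6.009     0.7839
  solve Keq expr → x = -0.03667; check Q = 0.5459

Direction: reverse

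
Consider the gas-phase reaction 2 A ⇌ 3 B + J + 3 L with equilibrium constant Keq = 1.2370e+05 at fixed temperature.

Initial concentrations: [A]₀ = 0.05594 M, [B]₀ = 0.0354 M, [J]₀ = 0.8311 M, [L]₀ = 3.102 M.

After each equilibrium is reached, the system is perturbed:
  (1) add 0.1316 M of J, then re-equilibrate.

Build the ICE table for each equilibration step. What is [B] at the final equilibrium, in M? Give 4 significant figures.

[B]_eq = 0.1183 M

Q₀ = 0.3517 vs Keq = 1.2370e+05 ⇒ Q<K, forward
Step 1:
                    A           B           J           L
  init        0.05594      0.0354      0.8311       3.102
  Δ          -0.05533     0.08299     0.02766     0.08299
  eq       6.1012e-04      0.1184      0.8588       3.185
  solve Keq expr → x = 0.02766; check Q = 1.2370e+05
Then add 0.1316 M of J.
Step 2:
                    A           B           J           L
  init     6.1012e-04      0.1184      0.9904       3.185
  Δ        4.4501e-05 -6.6751e-05 -2.2250e-05 -6.6751e-05
  eq       6.5462e-04      0.1183      0.9903       3.185
  solve Keq expr → x = -2.2250e-05; check Q = 1.2370e+05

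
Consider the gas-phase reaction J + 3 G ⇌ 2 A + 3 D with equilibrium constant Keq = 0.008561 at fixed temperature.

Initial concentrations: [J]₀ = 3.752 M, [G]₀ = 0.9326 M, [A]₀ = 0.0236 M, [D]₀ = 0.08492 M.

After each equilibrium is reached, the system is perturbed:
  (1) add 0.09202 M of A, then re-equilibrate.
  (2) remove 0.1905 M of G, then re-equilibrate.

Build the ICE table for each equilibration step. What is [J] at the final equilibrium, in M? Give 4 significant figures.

Q₀ = 1.1207e-07 vs Keq = 0.008561 ⇒ Q<K, forward
Step 1:
                    J           G           A           D
  init          3.752      0.9326      0.0236     0.08492
  Δ           -0.1191     -0.3572      0.2382      0.3572
  eq            3.633      0.5754      0.2618      0.4422
  solve Keq expr → x = 0.1191; check Q = 0.008561
Then add 0.09202 M of A.
Step 2:
                    J           G           A           D
  init          3.633      0.5754      0.3538      0.4422
  Δ           0.01244     0.03733    -0.02489    -0.03733
  eq            3.645      0.6127      0.3289      0.4048
  solve Keq expr → x = -0.01244; check Q = 0.008561
Then remove 0.1905 M of G.
Step 3:
                    J           G           A           D
  init          3.645      0.4222      0.3289      0.4048
  Δ           0.01953      0.0586    -0.03907     -0.0586
  eq            3.665      0.4808      0.2898      0.3462
  solve Keq expr → x = -0.01953; check Q = 0.008561

[J]_eq = 3.665 M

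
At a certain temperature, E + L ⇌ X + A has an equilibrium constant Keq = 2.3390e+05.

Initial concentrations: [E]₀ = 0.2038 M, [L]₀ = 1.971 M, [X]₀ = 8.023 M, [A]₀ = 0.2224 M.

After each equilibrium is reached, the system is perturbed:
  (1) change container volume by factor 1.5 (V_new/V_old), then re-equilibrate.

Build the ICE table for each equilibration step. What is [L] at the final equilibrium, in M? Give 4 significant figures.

[L]_eq = 1.178 M

Q₀ = 4.442 vs Keq = 2.3390e+05 ⇒ Q<K, forward
Step 1:
                   E          L          X          A
  init        0.2038      1.971      8.023     0.2224
  Δ          -0.2038    -0.2038     0.2038     0.2038
  eq      8.4824e-06      1.767      8.227     0.4262
  solve Keq expr → x = 0.2038; check Q = 2.3390e+05
Then change container volume by factor 1.5 (V_new/V_old).
Step 2:
                   E          L          X          A
  init    5.6549e-06      1.178      5.485     0.2841
  Δ                0          0          0          0
  eq      5.6549e-06      1.178      5.485     0.2841
  solve Keq expr → x = 0; check Q = 2.3390e+05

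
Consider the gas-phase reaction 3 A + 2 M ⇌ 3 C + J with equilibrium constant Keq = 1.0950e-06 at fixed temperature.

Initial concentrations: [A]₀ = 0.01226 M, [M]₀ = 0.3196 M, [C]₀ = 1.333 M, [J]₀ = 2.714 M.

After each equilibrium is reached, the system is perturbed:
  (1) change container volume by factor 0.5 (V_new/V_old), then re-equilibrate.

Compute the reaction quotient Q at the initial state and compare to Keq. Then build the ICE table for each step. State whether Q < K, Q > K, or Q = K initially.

Q₀ = 3.4152e+07 vs Keq = 1.0950e-06 ⇒ Q>K, reverse
Step 1:
                    A           M           C           J
  Initial     0.01226      0.3196       1.333       2.714
  Change        1.321      0.8808      -1.321     -0.4404
  Equil         1.333         1.2     0.01181       2.274
  solve Keq expr → x = -0.4404; check Q = 1.0950e-06
Then change container volume by factor 0.5 (V_new/V_old).
Step 2:
                    A           M           C           J
  Initial       2.667       2.401     0.02361       4.547
  Change    -0.006032   -0.004022    0.006032    0.002011
  Equil         2.661       2.397     0.02964       4.549
  solve Keq expr → x = 0.002011; check Q = 1.0950e-06

Q₀ = 3.4152e+07; Q > K (proceeds reverse)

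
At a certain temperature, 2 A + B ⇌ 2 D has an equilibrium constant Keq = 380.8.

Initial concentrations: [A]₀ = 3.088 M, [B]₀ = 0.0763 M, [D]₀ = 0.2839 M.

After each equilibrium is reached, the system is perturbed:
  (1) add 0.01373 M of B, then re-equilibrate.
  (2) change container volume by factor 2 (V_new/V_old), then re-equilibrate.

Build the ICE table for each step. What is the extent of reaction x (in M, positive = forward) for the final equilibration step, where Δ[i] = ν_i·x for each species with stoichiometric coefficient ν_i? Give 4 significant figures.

Q₀ = 0.1108 vs Keq = 380.8 ⇒ Q<K, forward
Step 1:
                   A          B          D
  I            3.088     0.0763     0.2839
  C          -0.1525   -0.07624     0.1525
  E            2.936 5.8033e-05     0.4364
  solve Keq expr → x = 0.07624; check Q = 380.8
Then add 0.01373 M of B.
Step 2:
                   A          B          D
  I            2.936    0.01379     0.4364
  C         -0.02744   -0.01372    0.02744
  E            2.908 6.6804e-05     0.4638
  solve Keq expr → x = 0.01372; check Q = 380.8
Then change container volume by factor 2 (V_new/V_old).
Step 3:
                   A          B          D
  I            1.454 3.3402e-05     0.2319
  C       6.6715e-05 3.3357e-05 -6.6715e-05
  E            1.454 6.6760e-05     0.2318
  solve Keq expr → x = -3.3357e-05; check Q = 380.8

x = -3.3357e-05 M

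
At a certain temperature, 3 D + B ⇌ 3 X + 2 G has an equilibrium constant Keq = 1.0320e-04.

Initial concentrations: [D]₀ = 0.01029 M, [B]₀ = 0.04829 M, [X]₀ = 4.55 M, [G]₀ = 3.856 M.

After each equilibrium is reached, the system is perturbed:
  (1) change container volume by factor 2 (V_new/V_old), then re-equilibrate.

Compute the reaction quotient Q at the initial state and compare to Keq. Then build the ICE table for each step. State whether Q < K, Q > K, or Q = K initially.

Q₀ = 2.6620e+10; Q > K (proceeds reverse)

Q₀ = 2.6620e+10 vs Keq = 1.0320e-04 ⇒ Q>K, reverse
Step 1:
                  D         B         X         G
  Initial   0.01029   0.04829      4.55     3.856
  Change      4.315     1.438    -4.315    -2.877
  Equil       4.325     1.487    0.2348    0.9792
  solve Keq expr → x = -1.438; check Q = 1.0320e-04
Then change container volume by factor 2 (V_new/V_old).
Step 2:
                  D         B         X         G
  Initial     2.163    0.7433    0.1174    0.4896
  Change   -0.02504 -0.008346   0.02504   0.01669
  Equil       2.138     0.735    0.1424    0.5063
  solve Keq expr → x = 0.008346; check Q = 1.0320e-04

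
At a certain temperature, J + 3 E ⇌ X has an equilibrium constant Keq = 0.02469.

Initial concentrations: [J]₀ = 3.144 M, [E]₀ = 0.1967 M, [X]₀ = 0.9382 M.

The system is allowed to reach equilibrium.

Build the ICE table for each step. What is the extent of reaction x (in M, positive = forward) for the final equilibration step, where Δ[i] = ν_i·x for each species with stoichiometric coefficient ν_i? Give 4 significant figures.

x = -0.4996 M

Q₀ = 39.21 vs Keq = 0.02469 ⇒ Q>K, reverse
Step 1:
                    J           E           X
  Initial       3.144      0.1967      0.9382
  Change       0.4996       1.499     -0.4996
  Equil         3.644       1.696      0.4386
  solve Keq expr → x = -0.4996; check Q = 0.02469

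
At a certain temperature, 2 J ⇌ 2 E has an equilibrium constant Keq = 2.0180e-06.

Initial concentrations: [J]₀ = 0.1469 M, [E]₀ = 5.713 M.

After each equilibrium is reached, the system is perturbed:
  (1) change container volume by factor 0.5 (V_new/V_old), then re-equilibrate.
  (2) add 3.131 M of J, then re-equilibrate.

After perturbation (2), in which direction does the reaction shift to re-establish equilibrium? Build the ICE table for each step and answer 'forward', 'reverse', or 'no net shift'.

Q₀ = 1512 vs Keq = 2.0180e-06 ⇒ Q>K, reverse
Step 1:
                   J          E
  init        0.1469      5.713
  Δ            5.705     -5.705
  eq           5.852   0.008313
  solve Keq expr → x = -2.852; check Q = 2.0180e-06
Then change container volume by factor 0.5 (V_new/V_old).
Step 2:
                   J          E
  init          11.7    0.01663
  Δ                0          0
  eq            11.7    0.01663
  solve Keq expr → x = 0; check Q = 2.0180e-06
Then add 3.131 M of J.
Step 3:
                   J          E
  init         14.83    0.01663
  Δ        -0.004441   0.004441
  eq           14.83    0.02107
  solve Keq expr → x = 0.002221; check Q = 2.0180e-06

Direction: forward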